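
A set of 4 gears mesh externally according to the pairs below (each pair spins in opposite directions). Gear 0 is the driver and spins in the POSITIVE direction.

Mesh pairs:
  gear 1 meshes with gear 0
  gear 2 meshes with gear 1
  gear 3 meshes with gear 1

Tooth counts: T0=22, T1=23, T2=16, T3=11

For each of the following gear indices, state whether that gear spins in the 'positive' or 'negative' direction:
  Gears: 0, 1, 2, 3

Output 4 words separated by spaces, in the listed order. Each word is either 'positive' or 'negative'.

Gear 0 (driver): positive (depth 0)
  gear 1: meshes with gear 0 -> depth 1 -> negative (opposite of gear 0)
  gear 2: meshes with gear 1 -> depth 2 -> positive (opposite of gear 1)
  gear 3: meshes with gear 1 -> depth 2 -> positive (opposite of gear 1)
Queried indices 0, 1, 2, 3 -> positive, negative, positive, positive

Answer: positive negative positive positive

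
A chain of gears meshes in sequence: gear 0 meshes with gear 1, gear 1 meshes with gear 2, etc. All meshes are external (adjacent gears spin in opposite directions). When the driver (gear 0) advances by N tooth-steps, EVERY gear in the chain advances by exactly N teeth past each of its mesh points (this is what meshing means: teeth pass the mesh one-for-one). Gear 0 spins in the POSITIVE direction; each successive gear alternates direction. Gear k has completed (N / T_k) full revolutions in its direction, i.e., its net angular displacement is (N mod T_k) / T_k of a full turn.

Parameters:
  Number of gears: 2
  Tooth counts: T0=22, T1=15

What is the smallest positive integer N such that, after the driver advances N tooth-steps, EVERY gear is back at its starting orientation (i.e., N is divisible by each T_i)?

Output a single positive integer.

Answer: 330

Derivation:
Gear k returns to start when N is a multiple of T_k.
All gears at start simultaneously when N is a common multiple of [22, 15]; the smallest such N is lcm(22, 15).
Start: lcm = T0 = 22
Fold in T1=15: gcd(22, 15) = 1; lcm(22, 15) = 22 * 15 / 1 = 330 / 1 = 330
Full cycle length = 330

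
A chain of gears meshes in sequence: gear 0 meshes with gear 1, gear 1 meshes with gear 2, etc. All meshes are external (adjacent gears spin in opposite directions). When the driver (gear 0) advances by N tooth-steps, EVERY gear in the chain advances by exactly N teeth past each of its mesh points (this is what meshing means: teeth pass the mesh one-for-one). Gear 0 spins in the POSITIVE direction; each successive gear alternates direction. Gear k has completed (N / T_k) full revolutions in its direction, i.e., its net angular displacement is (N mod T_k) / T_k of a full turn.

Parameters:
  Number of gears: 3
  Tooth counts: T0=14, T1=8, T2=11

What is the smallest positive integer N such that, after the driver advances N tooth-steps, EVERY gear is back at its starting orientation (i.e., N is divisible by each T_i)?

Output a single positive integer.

Answer: 616

Derivation:
Gear k returns to start when N is a multiple of T_k.
All gears at start simultaneously when N is a common multiple of [14, 8, 11]; the smallest such N is lcm(14, 8, 11).
Start: lcm = T0 = 14
Fold in T1=8: gcd(14, 8) = 2; lcm(14, 8) = 14 * 8 / 2 = 112 / 2 = 56
Fold in T2=11: gcd(56, 11) = 1; lcm(56, 11) = 56 * 11 / 1 = 616 / 1 = 616
Full cycle length = 616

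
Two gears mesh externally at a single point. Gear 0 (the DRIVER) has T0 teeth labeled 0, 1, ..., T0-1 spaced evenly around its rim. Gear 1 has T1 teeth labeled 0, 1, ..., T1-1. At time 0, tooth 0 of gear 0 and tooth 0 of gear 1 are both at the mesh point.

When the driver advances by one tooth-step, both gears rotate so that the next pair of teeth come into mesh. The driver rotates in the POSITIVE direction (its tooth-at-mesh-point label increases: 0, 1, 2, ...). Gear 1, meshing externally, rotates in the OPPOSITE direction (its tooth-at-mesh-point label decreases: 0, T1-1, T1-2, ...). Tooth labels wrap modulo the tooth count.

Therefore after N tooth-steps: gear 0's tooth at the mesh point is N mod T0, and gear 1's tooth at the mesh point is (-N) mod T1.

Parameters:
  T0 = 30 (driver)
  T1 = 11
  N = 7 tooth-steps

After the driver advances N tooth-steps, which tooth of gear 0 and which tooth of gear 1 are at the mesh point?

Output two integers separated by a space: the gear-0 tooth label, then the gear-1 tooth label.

Gear 0 (driver, T0=30): tooth at mesh = N mod T0
  7 = 0 * 30 + 7, so 7 mod 30 = 7
  gear 0 tooth = 7
Gear 1 (driven, T1=11): tooth at mesh = (-N) mod T1
  7 = 0 * 11 + 7, so 7 mod 11 = 7
  (-7) mod 11 = (-7) mod 11 = 11 - 7 = 4
Mesh after 7 steps: gear-0 tooth 7 meets gear-1 tooth 4

Answer: 7 4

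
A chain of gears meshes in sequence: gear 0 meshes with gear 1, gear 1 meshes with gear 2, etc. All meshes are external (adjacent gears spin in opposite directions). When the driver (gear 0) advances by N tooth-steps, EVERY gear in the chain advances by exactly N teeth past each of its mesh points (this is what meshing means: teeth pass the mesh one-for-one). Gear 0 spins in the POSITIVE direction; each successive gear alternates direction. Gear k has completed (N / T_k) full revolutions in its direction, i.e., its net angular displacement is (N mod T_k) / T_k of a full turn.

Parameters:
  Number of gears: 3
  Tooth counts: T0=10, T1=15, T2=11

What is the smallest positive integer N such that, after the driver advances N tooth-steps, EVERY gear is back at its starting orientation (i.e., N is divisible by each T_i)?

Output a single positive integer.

Gear k returns to start when N is a multiple of T_k.
All gears at start simultaneously when N is a common multiple of [10, 15, 11]; the smallest such N is lcm(10, 15, 11).
Start: lcm = T0 = 10
Fold in T1=15: gcd(10, 15) = 5; lcm(10, 15) = 10 * 15 / 5 = 150 / 5 = 30
Fold in T2=11: gcd(30, 11) = 1; lcm(30, 11) = 30 * 11 / 1 = 330 / 1 = 330
Full cycle length = 330

Answer: 330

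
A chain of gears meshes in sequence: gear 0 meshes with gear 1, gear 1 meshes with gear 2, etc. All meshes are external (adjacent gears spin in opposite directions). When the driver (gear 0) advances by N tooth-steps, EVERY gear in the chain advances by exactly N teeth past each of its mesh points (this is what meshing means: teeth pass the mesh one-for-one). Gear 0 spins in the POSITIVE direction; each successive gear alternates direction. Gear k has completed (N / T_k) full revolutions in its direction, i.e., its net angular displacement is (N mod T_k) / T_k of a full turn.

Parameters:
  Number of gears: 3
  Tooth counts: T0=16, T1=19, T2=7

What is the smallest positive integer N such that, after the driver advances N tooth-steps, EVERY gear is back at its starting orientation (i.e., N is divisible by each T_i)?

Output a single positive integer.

Gear k returns to start when N is a multiple of T_k.
All gears at start simultaneously when N is a common multiple of [16, 19, 7]; the smallest such N is lcm(16, 19, 7).
Start: lcm = T0 = 16
Fold in T1=19: gcd(16, 19) = 1; lcm(16, 19) = 16 * 19 / 1 = 304 / 1 = 304
Fold in T2=7: gcd(304, 7) = 1; lcm(304, 7) = 304 * 7 / 1 = 2128 / 1 = 2128
Full cycle length = 2128

Answer: 2128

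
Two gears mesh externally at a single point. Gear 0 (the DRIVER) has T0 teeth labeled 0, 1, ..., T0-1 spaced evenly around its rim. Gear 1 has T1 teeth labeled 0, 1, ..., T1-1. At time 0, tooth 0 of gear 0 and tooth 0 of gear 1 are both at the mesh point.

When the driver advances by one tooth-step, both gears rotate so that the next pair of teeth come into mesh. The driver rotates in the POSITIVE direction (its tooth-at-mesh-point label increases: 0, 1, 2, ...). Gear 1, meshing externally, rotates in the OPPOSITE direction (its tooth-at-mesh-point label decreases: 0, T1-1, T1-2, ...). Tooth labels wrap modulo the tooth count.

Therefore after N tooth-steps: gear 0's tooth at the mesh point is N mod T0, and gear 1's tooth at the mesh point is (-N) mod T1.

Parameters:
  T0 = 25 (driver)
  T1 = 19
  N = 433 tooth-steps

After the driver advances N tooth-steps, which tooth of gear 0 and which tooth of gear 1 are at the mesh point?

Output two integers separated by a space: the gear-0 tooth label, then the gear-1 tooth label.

Gear 0 (driver, T0=25): tooth at mesh = N mod T0
  433 = 17 * 25 + 8, so 433 mod 25 = 8
  gear 0 tooth = 8
Gear 1 (driven, T1=19): tooth at mesh = (-N) mod T1
  433 = 22 * 19 + 15, so 433 mod 19 = 15
  (-433) mod 19 = (-15) mod 19 = 19 - 15 = 4
Mesh after 433 steps: gear-0 tooth 8 meets gear-1 tooth 4

Answer: 8 4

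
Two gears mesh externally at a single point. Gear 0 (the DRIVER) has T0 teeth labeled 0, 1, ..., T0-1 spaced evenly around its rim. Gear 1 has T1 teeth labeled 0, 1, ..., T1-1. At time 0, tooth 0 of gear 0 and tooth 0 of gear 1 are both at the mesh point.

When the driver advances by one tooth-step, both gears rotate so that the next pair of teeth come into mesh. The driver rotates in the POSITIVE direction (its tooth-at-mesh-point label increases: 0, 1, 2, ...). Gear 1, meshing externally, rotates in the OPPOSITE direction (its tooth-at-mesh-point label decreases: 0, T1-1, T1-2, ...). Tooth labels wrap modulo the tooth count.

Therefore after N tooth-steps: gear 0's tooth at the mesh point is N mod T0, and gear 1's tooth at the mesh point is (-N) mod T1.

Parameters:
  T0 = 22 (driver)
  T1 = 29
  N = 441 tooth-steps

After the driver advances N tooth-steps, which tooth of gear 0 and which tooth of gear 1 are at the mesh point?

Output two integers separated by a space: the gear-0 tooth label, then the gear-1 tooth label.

Answer: 1 23

Derivation:
Gear 0 (driver, T0=22): tooth at mesh = N mod T0
  441 = 20 * 22 + 1, so 441 mod 22 = 1
  gear 0 tooth = 1
Gear 1 (driven, T1=29): tooth at mesh = (-N) mod T1
  441 = 15 * 29 + 6, so 441 mod 29 = 6
  (-441) mod 29 = (-6) mod 29 = 29 - 6 = 23
Mesh after 441 steps: gear-0 tooth 1 meets gear-1 tooth 23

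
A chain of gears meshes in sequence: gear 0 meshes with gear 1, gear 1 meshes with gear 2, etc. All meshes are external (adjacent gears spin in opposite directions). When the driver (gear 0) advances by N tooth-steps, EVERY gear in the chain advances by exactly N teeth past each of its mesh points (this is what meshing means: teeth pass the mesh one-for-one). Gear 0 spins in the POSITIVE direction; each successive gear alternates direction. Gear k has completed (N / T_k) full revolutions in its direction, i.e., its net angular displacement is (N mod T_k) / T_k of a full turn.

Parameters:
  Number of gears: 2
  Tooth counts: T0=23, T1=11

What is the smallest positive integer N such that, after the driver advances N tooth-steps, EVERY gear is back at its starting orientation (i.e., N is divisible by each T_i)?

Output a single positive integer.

Gear k returns to start when N is a multiple of T_k.
All gears at start simultaneously when N is a common multiple of [23, 11]; the smallest such N is lcm(23, 11).
Start: lcm = T0 = 23
Fold in T1=11: gcd(23, 11) = 1; lcm(23, 11) = 23 * 11 / 1 = 253 / 1 = 253
Full cycle length = 253

Answer: 253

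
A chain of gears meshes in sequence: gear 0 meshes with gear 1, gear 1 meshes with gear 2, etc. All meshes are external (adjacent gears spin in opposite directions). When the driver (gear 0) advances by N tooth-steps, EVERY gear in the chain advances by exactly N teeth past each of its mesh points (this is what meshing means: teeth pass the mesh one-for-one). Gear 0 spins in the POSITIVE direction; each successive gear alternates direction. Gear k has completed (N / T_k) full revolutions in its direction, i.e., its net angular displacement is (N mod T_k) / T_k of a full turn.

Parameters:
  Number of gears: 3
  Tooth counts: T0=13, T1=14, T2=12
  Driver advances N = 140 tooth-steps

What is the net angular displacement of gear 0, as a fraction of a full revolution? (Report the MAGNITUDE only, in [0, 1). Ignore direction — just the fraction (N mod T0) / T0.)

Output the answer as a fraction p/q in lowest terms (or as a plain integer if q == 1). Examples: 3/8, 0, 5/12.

Chain of 3 gears, tooth counts: [13, 14, 12]
  gear 0: T0=13, direction=positive, advance = 140 mod 13 = 10 teeth = 10/13 turn
  gear 1: T1=14, direction=negative, advance = 140 mod 14 = 0 teeth = 0/14 turn
  gear 2: T2=12, direction=positive, advance = 140 mod 12 = 8 teeth = 8/12 turn
Gear 0: 140 mod 13 = 10
Fraction = 10 / 13 = 10/13 (gcd(10,13)=1) = 10/13

Answer: 10/13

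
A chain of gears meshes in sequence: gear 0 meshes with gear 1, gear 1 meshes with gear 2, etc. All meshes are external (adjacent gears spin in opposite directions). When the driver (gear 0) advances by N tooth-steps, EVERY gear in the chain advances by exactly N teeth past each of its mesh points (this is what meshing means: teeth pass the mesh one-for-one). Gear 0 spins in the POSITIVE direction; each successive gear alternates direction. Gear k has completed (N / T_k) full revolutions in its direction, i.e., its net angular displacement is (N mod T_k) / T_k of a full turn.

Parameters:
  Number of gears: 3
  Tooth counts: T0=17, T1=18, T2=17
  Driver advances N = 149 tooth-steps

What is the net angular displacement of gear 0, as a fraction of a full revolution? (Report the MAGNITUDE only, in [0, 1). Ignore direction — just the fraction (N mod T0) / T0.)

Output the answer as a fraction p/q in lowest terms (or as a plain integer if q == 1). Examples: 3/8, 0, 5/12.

Answer: 13/17

Derivation:
Chain of 3 gears, tooth counts: [17, 18, 17]
  gear 0: T0=17, direction=positive, advance = 149 mod 17 = 13 teeth = 13/17 turn
  gear 1: T1=18, direction=negative, advance = 149 mod 18 = 5 teeth = 5/18 turn
  gear 2: T2=17, direction=positive, advance = 149 mod 17 = 13 teeth = 13/17 turn
Gear 0: 149 mod 17 = 13
Fraction = 13 / 17 = 13/17 (gcd(13,17)=1) = 13/17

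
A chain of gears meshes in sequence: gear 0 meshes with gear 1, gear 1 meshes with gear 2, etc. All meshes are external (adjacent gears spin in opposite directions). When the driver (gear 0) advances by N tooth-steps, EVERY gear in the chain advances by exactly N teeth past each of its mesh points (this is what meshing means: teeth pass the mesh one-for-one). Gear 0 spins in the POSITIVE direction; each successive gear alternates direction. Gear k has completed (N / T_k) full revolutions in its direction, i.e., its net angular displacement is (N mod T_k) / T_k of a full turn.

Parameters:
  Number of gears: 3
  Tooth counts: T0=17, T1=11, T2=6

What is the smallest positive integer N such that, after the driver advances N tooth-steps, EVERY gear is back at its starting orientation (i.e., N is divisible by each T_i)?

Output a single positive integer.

Gear k returns to start when N is a multiple of T_k.
All gears at start simultaneously when N is a common multiple of [17, 11, 6]; the smallest such N is lcm(17, 11, 6).
Start: lcm = T0 = 17
Fold in T1=11: gcd(17, 11) = 1; lcm(17, 11) = 17 * 11 / 1 = 187 / 1 = 187
Fold in T2=6: gcd(187, 6) = 1; lcm(187, 6) = 187 * 6 / 1 = 1122 / 1 = 1122
Full cycle length = 1122

Answer: 1122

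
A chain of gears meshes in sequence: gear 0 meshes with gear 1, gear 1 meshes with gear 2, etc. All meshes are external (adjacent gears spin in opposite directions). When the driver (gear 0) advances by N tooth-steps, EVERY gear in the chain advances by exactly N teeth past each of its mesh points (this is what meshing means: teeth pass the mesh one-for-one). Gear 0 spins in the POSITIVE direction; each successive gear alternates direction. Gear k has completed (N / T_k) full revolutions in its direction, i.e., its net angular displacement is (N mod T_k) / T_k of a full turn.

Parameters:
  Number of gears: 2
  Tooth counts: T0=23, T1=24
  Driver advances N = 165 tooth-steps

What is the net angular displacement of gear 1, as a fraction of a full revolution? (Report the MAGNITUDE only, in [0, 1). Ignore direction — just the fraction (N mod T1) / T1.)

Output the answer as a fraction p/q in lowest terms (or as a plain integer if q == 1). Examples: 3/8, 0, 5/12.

Chain of 2 gears, tooth counts: [23, 24]
  gear 0: T0=23, direction=positive, advance = 165 mod 23 = 4 teeth = 4/23 turn
  gear 1: T1=24, direction=negative, advance = 165 mod 24 = 21 teeth = 21/24 turn
Gear 1: 165 mod 24 = 21
Fraction = 21 / 24 = 7/8 (gcd(21,24)=3) = 7/8

Answer: 7/8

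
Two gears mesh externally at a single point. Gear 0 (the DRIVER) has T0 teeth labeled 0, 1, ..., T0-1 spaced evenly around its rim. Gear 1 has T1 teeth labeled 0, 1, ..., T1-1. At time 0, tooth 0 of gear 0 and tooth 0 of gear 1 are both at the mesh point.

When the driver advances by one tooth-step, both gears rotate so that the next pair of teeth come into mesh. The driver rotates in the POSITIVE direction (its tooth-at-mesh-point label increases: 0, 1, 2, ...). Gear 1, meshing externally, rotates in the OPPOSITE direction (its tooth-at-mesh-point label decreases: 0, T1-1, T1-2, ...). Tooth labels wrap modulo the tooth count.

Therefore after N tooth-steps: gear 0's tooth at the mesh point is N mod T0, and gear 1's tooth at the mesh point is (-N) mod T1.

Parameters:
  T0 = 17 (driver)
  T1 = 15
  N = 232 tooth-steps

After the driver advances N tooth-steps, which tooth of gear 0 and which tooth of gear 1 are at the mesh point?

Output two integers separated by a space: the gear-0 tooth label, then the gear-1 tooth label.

Gear 0 (driver, T0=17): tooth at mesh = N mod T0
  232 = 13 * 17 + 11, so 232 mod 17 = 11
  gear 0 tooth = 11
Gear 1 (driven, T1=15): tooth at mesh = (-N) mod T1
  232 = 15 * 15 + 7, so 232 mod 15 = 7
  (-232) mod 15 = (-7) mod 15 = 15 - 7 = 8
Mesh after 232 steps: gear-0 tooth 11 meets gear-1 tooth 8

Answer: 11 8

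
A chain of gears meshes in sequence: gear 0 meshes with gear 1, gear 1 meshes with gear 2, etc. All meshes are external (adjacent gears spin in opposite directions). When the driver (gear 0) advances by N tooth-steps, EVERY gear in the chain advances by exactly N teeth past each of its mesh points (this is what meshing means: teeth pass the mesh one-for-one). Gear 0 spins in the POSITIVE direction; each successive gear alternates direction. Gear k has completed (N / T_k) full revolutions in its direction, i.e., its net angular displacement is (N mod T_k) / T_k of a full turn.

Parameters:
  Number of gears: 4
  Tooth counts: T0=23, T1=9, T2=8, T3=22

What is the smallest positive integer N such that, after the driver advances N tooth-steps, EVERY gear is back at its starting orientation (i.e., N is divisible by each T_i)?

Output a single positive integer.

Gear k returns to start when N is a multiple of T_k.
All gears at start simultaneously when N is a common multiple of [23, 9, 8, 22]; the smallest such N is lcm(23, 9, 8, 22).
Start: lcm = T0 = 23
Fold in T1=9: gcd(23, 9) = 1; lcm(23, 9) = 23 * 9 / 1 = 207 / 1 = 207
Fold in T2=8: gcd(207, 8) = 1; lcm(207, 8) = 207 * 8 / 1 = 1656 / 1 = 1656
Fold in T3=22: gcd(1656, 22) = 2; lcm(1656, 22) = 1656 * 22 / 2 = 36432 / 2 = 18216
Full cycle length = 18216

Answer: 18216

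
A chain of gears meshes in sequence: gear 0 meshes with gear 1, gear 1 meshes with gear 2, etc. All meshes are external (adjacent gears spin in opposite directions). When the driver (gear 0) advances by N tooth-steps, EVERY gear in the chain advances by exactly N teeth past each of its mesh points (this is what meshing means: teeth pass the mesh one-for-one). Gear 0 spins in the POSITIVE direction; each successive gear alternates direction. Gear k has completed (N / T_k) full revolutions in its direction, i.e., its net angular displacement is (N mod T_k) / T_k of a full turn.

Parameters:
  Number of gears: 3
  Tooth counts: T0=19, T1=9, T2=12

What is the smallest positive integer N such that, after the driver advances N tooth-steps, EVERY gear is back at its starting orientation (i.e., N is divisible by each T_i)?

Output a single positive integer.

Gear k returns to start when N is a multiple of T_k.
All gears at start simultaneously when N is a common multiple of [19, 9, 12]; the smallest such N is lcm(19, 9, 12).
Start: lcm = T0 = 19
Fold in T1=9: gcd(19, 9) = 1; lcm(19, 9) = 19 * 9 / 1 = 171 / 1 = 171
Fold in T2=12: gcd(171, 12) = 3; lcm(171, 12) = 171 * 12 / 3 = 2052 / 3 = 684
Full cycle length = 684

Answer: 684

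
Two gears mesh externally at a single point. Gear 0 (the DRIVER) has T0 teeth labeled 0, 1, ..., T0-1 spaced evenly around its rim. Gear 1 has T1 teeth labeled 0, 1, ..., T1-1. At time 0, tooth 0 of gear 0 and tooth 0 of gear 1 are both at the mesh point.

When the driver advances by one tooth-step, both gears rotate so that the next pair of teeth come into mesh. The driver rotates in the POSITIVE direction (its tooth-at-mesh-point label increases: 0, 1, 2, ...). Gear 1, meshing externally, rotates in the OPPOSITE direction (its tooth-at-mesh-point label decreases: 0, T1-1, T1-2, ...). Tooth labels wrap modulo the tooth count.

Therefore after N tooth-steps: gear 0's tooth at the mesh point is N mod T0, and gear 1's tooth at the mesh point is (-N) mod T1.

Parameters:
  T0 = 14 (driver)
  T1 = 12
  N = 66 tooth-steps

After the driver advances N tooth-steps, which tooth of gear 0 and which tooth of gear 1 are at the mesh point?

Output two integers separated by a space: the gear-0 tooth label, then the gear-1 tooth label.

Answer: 10 6

Derivation:
Gear 0 (driver, T0=14): tooth at mesh = N mod T0
  66 = 4 * 14 + 10, so 66 mod 14 = 10
  gear 0 tooth = 10
Gear 1 (driven, T1=12): tooth at mesh = (-N) mod T1
  66 = 5 * 12 + 6, so 66 mod 12 = 6
  (-66) mod 12 = (-6) mod 12 = 12 - 6 = 6
Mesh after 66 steps: gear-0 tooth 10 meets gear-1 tooth 6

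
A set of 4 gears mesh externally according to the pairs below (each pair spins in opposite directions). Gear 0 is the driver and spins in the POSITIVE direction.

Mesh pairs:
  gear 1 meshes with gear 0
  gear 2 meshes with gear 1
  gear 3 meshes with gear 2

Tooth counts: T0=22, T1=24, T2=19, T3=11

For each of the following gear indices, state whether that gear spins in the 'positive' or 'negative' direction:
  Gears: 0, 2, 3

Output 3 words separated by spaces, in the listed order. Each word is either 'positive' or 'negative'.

Answer: positive positive negative

Derivation:
Gear 0 (driver): positive (depth 0)
  gear 1: meshes with gear 0 -> depth 1 -> negative (opposite of gear 0)
  gear 2: meshes with gear 1 -> depth 2 -> positive (opposite of gear 1)
  gear 3: meshes with gear 2 -> depth 3 -> negative (opposite of gear 2)
Queried indices 0, 2, 3 -> positive, positive, negative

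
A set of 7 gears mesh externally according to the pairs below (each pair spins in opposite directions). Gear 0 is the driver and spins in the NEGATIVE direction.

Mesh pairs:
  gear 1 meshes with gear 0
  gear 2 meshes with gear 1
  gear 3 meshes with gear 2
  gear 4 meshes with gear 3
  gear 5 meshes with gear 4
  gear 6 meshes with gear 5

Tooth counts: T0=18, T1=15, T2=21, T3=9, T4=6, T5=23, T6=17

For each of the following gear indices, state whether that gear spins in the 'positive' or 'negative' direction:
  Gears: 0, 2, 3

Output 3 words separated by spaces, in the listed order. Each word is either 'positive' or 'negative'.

Answer: negative negative positive

Derivation:
Gear 0 (driver): negative (depth 0)
  gear 1: meshes with gear 0 -> depth 1 -> positive (opposite of gear 0)
  gear 2: meshes with gear 1 -> depth 2 -> negative (opposite of gear 1)
  gear 3: meshes with gear 2 -> depth 3 -> positive (opposite of gear 2)
  gear 4: meshes with gear 3 -> depth 4 -> negative (opposite of gear 3)
  gear 5: meshes with gear 4 -> depth 5 -> positive (opposite of gear 4)
  gear 6: meshes with gear 5 -> depth 6 -> negative (opposite of gear 5)
Queried indices 0, 2, 3 -> negative, negative, positive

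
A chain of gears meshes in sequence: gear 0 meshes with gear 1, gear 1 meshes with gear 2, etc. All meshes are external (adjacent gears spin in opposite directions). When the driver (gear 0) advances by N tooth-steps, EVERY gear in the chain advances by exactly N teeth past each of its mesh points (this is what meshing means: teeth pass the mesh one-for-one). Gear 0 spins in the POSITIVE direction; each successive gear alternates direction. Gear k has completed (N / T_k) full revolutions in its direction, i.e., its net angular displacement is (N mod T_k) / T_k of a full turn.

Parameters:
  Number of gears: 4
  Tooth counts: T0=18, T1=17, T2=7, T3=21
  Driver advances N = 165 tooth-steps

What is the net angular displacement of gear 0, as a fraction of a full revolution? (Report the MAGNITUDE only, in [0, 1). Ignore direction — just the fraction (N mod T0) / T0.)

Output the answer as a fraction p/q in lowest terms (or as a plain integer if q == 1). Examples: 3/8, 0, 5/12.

Chain of 4 gears, tooth counts: [18, 17, 7, 21]
  gear 0: T0=18, direction=positive, advance = 165 mod 18 = 3 teeth = 3/18 turn
  gear 1: T1=17, direction=negative, advance = 165 mod 17 = 12 teeth = 12/17 turn
  gear 2: T2=7, direction=positive, advance = 165 mod 7 = 4 teeth = 4/7 turn
  gear 3: T3=21, direction=negative, advance = 165 mod 21 = 18 teeth = 18/21 turn
Gear 0: 165 mod 18 = 3
Fraction = 3 / 18 = 1/6 (gcd(3,18)=3) = 1/6

Answer: 1/6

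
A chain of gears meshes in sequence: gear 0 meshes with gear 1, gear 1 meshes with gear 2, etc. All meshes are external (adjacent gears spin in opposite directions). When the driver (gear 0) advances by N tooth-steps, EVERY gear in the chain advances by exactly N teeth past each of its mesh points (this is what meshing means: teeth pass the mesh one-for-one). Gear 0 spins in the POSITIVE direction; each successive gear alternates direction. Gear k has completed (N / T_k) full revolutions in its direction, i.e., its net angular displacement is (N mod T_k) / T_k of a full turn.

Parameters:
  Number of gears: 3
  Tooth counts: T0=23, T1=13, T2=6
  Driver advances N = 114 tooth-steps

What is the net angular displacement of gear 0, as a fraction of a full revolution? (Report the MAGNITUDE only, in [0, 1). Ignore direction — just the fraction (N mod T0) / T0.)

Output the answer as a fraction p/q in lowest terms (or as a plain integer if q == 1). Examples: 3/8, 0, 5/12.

Answer: 22/23

Derivation:
Chain of 3 gears, tooth counts: [23, 13, 6]
  gear 0: T0=23, direction=positive, advance = 114 mod 23 = 22 teeth = 22/23 turn
  gear 1: T1=13, direction=negative, advance = 114 mod 13 = 10 teeth = 10/13 turn
  gear 2: T2=6, direction=positive, advance = 114 mod 6 = 0 teeth = 0/6 turn
Gear 0: 114 mod 23 = 22
Fraction = 22 / 23 = 22/23 (gcd(22,23)=1) = 22/23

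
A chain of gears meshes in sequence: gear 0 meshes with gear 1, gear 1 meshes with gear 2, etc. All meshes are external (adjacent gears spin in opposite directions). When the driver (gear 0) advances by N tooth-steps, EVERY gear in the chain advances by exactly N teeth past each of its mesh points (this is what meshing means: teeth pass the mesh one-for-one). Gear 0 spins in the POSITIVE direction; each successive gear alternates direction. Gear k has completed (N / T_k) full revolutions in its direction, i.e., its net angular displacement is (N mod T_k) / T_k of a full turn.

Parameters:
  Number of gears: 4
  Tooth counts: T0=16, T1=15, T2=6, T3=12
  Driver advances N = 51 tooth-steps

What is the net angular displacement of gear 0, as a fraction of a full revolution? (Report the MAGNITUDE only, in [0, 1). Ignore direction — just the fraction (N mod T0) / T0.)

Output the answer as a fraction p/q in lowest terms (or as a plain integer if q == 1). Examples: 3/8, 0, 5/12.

Answer: 3/16

Derivation:
Chain of 4 gears, tooth counts: [16, 15, 6, 12]
  gear 0: T0=16, direction=positive, advance = 51 mod 16 = 3 teeth = 3/16 turn
  gear 1: T1=15, direction=negative, advance = 51 mod 15 = 6 teeth = 6/15 turn
  gear 2: T2=6, direction=positive, advance = 51 mod 6 = 3 teeth = 3/6 turn
  gear 3: T3=12, direction=negative, advance = 51 mod 12 = 3 teeth = 3/12 turn
Gear 0: 51 mod 16 = 3
Fraction = 3 / 16 = 3/16 (gcd(3,16)=1) = 3/16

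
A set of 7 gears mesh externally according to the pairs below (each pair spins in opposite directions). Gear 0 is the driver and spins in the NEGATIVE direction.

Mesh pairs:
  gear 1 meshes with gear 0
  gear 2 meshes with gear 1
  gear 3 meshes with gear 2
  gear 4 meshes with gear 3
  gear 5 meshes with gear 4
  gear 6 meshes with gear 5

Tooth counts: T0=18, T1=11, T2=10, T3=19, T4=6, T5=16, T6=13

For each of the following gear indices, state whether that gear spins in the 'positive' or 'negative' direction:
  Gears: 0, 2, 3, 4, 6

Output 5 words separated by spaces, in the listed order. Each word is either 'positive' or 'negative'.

Gear 0 (driver): negative (depth 0)
  gear 1: meshes with gear 0 -> depth 1 -> positive (opposite of gear 0)
  gear 2: meshes with gear 1 -> depth 2 -> negative (opposite of gear 1)
  gear 3: meshes with gear 2 -> depth 3 -> positive (opposite of gear 2)
  gear 4: meshes with gear 3 -> depth 4 -> negative (opposite of gear 3)
  gear 5: meshes with gear 4 -> depth 5 -> positive (opposite of gear 4)
  gear 6: meshes with gear 5 -> depth 6 -> negative (opposite of gear 5)
Queried indices 0, 2, 3, 4, 6 -> negative, negative, positive, negative, negative

Answer: negative negative positive negative negative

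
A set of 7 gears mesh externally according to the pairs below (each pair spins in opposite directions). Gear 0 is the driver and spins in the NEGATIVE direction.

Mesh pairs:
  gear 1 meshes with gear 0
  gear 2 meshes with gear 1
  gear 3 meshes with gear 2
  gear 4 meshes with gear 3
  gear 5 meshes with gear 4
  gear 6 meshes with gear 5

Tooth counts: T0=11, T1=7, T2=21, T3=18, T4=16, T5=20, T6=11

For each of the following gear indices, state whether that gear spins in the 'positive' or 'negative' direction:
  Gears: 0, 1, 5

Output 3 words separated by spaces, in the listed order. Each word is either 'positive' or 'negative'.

Gear 0 (driver): negative (depth 0)
  gear 1: meshes with gear 0 -> depth 1 -> positive (opposite of gear 0)
  gear 2: meshes with gear 1 -> depth 2 -> negative (opposite of gear 1)
  gear 3: meshes with gear 2 -> depth 3 -> positive (opposite of gear 2)
  gear 4: meshes with gear 3 -> depth 4 -> negative (opposite of gear 3)
  gear 5: meshes with gear 4 -> depth 5 -> positive (opposite of gear 4)
  gear 6: meshes with gear 5 -> depth 6 -> negative (opposite of gear 5)
Queried indices 0, 1, 5 -> negative, positive, positive

Answer: negative positive positive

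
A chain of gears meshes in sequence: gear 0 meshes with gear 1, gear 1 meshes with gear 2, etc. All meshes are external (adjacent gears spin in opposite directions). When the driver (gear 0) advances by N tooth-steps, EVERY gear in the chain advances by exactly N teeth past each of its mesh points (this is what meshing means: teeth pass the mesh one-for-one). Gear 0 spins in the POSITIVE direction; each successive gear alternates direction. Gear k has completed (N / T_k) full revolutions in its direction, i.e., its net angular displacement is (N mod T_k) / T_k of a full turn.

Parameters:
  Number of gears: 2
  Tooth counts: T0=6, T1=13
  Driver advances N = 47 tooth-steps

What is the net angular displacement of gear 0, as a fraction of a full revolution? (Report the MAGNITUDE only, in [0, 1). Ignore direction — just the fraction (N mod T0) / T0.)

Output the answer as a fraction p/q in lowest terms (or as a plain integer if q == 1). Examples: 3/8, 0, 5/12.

Chain of 2 gears, tooth counts: [6, 13]
  gear 0: T0=6, direction=positive, advance = 47 mod 6 = 5 teeth = 5/6 turn
  gear 1: T1=13, direction=negative, advance = 47 mod 13 = 8 teeth = 8/13 turn
Gear 0: 47 mod 6 = 5
Fraction = 5 / 6 = 5/6 (gcd(5,6)=1) = 5/6

Answer: 5/6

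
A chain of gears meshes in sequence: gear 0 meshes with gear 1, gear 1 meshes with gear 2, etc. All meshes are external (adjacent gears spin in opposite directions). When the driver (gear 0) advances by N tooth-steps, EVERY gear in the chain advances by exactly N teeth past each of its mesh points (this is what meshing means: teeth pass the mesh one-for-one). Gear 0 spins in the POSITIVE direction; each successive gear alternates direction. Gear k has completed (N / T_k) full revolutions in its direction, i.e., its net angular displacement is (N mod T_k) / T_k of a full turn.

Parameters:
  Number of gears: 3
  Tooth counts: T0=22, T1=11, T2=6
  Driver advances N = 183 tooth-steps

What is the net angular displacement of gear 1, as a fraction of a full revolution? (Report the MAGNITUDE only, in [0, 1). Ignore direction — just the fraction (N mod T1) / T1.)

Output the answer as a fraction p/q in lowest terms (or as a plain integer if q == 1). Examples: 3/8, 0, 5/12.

Answer: 7/11

Derivation:
Chain of 3 gears, tooth counts: [22, 11, 6]
  gear 0: T0=22, direction=positive, advance = 183 mod 22 = 7 teeth = 7/22 turn
  gear 1: T1=11, direction=negative, advance = 183 mod 11 = 7 teeth = 7/11 turn
  gear 2: T2=6, direction=positive, advance = 183 mod 6 = 3 teeth = 3/6 turn
Gear 1: 183 mod 11 = 7
Fraction = 7 / 11 = 7/11 (gcd(7,11)=1) = 7/11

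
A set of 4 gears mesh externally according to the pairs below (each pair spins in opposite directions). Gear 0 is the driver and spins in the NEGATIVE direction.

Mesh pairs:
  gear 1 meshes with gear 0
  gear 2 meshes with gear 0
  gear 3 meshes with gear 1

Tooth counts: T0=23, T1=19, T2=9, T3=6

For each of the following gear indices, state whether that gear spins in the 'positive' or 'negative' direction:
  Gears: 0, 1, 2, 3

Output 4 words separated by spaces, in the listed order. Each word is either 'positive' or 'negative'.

Answer: negative positive positive negative

Derivation:
Gear 0 (driver): negative (depth 0)
  gear 1: meshes with gear 0 -> depth 1 -> positive (opposite of gear 0)
  gear 2: meshes with gear 0 -> depth 1 -> positive (opposite of gear 0)
  gear 3: meshes with gear 1 -> depth 2 -> negative (opposite of gear 1)
Queried indices 0, 1, 2, 3 -> negative, positive, positive, negative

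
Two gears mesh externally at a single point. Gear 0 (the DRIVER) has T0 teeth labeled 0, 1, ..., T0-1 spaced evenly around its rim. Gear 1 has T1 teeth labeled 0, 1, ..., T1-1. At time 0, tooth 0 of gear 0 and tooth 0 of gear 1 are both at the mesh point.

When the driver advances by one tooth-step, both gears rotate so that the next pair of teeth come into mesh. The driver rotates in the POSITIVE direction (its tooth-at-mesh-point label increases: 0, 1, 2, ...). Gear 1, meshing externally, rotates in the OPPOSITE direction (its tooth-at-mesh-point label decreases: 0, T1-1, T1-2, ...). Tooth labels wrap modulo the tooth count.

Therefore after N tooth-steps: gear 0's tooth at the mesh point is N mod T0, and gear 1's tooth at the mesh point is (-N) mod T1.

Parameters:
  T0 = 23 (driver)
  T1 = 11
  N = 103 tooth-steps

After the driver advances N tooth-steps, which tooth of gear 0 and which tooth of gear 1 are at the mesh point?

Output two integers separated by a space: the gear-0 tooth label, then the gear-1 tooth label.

Gear 0 (driver, T0=23): tooth at mesh = N mod T0
  103 = 4 * 23 + 11, so 103 mod 23 = 11
  gear 0 tooth = 11
Gear 1 (driven, T1=11): tooth at mesh = (-N) mod T1
  103 = 9 * 11 + 4, so 103 mod 11 = 4
  (-103) mod 11 = (-4) mod 11 = 11 - 4 = 7
Mesh after 103 steps: gear-0 tooth 11 meets gear-1 tooth 7

Answer: 11 7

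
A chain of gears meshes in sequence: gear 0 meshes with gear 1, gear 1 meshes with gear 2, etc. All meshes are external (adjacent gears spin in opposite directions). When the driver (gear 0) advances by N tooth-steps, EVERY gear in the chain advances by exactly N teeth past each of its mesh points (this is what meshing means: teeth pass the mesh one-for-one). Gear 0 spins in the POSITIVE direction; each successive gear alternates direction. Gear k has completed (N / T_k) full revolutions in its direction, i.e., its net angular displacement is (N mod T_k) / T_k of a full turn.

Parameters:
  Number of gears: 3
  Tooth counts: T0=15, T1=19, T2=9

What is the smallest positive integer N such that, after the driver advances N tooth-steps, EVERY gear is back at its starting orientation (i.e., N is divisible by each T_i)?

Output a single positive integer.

Answer: 855

Derivation:
Gear k returns to start when N is a multiple of T_k.
All gears at start simultaneously when N is a common multiple of [15, 19, 9]; the smallest such N is lcm(15, 19, 9).
Start: lcm = T0 = 15
Fold in T1=19: gcd(15, 19) = 1; lcm(15, 19) = 15 * 19 / 1 = 285 / 1 = 285
Fold in T2=9: gcd(285, 9) = 3; lcm(285, 9) = 285 * 9 / 3 = 2565 / 3 = 855
Full cycle length = 855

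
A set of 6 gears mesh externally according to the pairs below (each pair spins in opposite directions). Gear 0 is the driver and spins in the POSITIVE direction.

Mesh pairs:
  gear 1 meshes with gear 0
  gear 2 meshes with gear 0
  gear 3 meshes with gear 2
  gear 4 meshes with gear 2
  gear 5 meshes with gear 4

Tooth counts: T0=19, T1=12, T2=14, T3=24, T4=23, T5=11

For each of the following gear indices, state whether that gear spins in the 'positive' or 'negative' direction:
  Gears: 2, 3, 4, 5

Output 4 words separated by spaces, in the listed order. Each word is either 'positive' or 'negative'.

Gear 0 (driver): positive (depth 0)
  gear 1: meshes with gear 0 -> depth 1 -> negative (opposite of gear 0)
  gear 2: meshes with gear 0 -> depth 1 -> negative (opposite of gear 0)
  gear 3: meshes with gear 2 -> depth 2 -> positive (opposite of gear 2)
  gear 4: meshes with gear 2 -> depth 2 -> positive (opposite of gear 2)
  gear 5: meshes with gear 4 -> depth 3 -> negative (opposite of gear 4)
Queried indices 2, 3, 4, 5 -> negative, positive, positive, negative

Answer: negative positive positive negative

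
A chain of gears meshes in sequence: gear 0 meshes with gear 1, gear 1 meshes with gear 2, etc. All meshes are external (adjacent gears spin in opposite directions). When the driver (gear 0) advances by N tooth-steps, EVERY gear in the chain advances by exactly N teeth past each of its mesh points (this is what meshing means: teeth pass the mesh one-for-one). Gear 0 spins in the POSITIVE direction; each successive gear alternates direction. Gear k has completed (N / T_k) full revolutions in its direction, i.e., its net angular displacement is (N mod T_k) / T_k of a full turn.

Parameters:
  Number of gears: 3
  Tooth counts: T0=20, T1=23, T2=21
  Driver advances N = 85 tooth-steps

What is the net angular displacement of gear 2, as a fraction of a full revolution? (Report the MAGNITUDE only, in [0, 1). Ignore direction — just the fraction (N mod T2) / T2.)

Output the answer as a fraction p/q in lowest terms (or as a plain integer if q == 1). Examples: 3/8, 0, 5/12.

Chain of 3 gears, tooth counts: [20, 23, 21]
  gear 0: T0=20, direction=positive, advance = 85 mod 20 = 5 teeth = 5/20 turn
  gear 1: T1=23, direction=negative, advance = 85 mod 23 = 16 teeth = 16/23 turn
  gear 2: T2=21, direction=positive, advance = 85 mod 21 = 1 teeth = 1/21 turn
Gear 2: 85 mod 21 = 1
Fraction = 1 / 21 = 1/21 (gcd(1,21)=1) = 1/21

Answer: 1/21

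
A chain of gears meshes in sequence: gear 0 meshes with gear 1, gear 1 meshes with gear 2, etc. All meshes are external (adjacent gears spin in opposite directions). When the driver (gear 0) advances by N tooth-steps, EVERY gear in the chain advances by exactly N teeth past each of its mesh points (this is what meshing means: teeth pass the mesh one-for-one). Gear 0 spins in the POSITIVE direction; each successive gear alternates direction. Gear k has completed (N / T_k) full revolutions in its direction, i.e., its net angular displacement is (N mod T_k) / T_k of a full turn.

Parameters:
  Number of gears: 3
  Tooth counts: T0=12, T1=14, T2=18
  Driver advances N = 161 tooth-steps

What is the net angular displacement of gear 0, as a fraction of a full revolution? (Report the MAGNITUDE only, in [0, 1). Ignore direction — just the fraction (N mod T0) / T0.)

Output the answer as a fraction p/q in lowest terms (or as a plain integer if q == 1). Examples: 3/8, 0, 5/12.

Answer: 5/12

Derivation:
Chain of 3 gears, tooth counts: [12, 14, 18]
  gear 0: T0=12, direction=positive, advance = 161 mod 12 = 5 teeth = 5/12 turn
  gear 1: T1=14, direction=negative, advance = 161 mod 14 = 7 teeth = 7/14 turn
  gear 2: T2=18, direction=positive, advance = 161 mod 18 = 17 teeth = 17/18 turn
Gear 0: 161 mod 12 = 5
Fraction = 5 / 12 = 5/12 (gcd(5,12)=1) = 5/12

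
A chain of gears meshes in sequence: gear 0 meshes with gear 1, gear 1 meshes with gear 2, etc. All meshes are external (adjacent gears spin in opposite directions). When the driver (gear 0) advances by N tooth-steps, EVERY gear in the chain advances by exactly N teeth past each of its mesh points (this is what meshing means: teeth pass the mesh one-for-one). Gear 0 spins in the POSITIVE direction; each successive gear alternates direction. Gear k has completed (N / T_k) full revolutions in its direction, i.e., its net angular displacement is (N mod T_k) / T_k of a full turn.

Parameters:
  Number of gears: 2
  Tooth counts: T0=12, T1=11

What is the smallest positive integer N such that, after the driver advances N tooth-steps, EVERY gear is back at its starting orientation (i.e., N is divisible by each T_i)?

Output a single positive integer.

Answer: 132

Derivation:
Gear k returns to start when N is a multiple of T_k.
All gears at start simultaneously when N is a common multiple of [12, 11]; the smallest such N is lcm(12, 11).
Start: lcm = T0 = 12
Fold in T1=11: gcd(12, 11) = 1; lcm(12, 11) = 12 * 11 / 1 = 132 / 1 = 132
Full cycle length = 132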